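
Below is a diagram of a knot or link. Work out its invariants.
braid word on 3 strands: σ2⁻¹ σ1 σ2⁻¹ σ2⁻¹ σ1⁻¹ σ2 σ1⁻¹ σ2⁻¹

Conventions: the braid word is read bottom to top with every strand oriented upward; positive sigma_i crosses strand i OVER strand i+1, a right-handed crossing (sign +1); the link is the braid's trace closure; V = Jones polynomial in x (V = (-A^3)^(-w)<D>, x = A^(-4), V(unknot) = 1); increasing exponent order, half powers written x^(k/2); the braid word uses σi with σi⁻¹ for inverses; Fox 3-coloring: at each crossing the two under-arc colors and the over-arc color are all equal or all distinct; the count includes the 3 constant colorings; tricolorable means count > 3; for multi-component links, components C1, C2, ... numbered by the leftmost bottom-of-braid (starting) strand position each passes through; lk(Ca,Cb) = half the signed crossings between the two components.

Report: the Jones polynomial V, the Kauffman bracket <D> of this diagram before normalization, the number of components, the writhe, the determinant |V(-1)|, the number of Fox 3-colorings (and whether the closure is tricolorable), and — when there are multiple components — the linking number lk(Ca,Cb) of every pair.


V(x) = x^-7 - 2x^-6 + 2x^-5 - 3x^-4 + 3x^-3 - 2x^-2 + 2x^-1
bracket: 2A^-8 - 2A^-4 + 3 - 3A^4 + 2A^8 - 2A^12 + A^16, w = -4
1 component, writhe -4, over 8 crossings
det 15, colorings 9 of 3^8 — tricolorable
observation: V spans 6 powers of x: at least 6 crossings in any diagram


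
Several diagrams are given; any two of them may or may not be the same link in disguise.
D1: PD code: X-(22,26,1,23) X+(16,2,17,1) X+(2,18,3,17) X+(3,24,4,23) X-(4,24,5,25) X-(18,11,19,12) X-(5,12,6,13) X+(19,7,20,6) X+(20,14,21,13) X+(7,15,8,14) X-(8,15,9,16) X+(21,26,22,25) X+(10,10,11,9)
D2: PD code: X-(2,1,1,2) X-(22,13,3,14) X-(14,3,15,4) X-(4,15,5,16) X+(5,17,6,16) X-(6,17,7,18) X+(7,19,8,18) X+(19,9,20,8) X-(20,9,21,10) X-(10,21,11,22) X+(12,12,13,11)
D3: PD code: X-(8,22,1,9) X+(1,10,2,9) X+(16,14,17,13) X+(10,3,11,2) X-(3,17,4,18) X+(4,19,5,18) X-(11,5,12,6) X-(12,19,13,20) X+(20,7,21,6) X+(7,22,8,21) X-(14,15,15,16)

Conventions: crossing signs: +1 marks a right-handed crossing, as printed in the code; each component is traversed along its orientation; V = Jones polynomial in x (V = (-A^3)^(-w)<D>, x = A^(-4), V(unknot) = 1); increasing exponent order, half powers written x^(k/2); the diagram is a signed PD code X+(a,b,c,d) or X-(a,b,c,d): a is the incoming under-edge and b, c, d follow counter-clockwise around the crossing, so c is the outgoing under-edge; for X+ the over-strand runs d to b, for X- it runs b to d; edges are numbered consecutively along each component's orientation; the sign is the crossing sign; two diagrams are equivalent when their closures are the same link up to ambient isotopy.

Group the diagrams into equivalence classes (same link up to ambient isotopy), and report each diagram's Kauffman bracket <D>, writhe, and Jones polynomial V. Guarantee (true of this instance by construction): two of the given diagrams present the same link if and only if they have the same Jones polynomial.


classes: {D1} | {D2} | {D3}
V(D1) = -x^(1/2) - x^(3/2) - x^(5/2) + x^(9/2)  [13 crossings, <D> = -A^-9 + A^-1 + A^3 + A^7, w = +3]
V(D2) = x^(-9/2) - x^(-5/2) - x^(-3/2) - x^(-1/2)  [11 crossings, <D> = A^-7 + A^-3 + A - A^9, w = -3]
V(D3) = -x^(1/2) - x^(5/2)  [11 crossings, <D> = A^-7 + A, w = +1]
note: 3 classes among 3 diagrams; unequal V(x) rules out equality


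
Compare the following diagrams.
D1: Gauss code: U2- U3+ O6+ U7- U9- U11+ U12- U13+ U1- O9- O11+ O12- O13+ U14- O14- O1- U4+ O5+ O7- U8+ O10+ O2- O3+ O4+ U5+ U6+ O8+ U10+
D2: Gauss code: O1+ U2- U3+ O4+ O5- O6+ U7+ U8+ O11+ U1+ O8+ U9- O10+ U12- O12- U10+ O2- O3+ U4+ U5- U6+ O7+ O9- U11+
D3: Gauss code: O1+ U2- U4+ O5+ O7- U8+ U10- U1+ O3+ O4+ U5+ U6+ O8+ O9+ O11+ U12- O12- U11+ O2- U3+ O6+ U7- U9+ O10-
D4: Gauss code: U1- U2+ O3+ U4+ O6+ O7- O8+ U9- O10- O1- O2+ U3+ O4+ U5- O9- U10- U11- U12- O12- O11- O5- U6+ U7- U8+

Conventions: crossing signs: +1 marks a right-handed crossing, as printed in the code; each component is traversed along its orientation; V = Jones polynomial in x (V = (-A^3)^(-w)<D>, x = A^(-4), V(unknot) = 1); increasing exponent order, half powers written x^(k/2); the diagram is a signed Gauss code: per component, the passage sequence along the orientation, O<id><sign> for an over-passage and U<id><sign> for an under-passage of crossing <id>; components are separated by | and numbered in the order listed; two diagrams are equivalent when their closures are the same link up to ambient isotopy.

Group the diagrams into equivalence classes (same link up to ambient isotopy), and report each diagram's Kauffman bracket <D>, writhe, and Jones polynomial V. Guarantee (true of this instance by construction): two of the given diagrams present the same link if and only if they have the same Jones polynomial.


classes: {D1, D2, D3} | {D4}
V(D1) = x - x^2 + 2x^3 - x^4 + x^5 - x^6  [14 crossings, <D> = -A^-18 + A^-14 - A^-10 + 2A^-6 - A^-2 + A^2, w = +2]
V(D2) = x - x^2 + 2x^3 - x^4 + x^5 - x^6  [12 crossings, <D> = -A^-12 + A^-8 - A^-4 + 2 - A^4 + A^8, w = +4]
V(D3) = x - x^2 + 2x^3 - x^4 + x^5 - x^6  [12 crossings, <D> = -A^-12 + A^-8 - A^-4 + 2 - A^4 + A^8, w = +4]
V(D4) = -x^-3 + 2x^-2 - 2x^-1 + 3 - 2x + 2x^2 - x^3  (w -2, c 12, <D> = -A^-18 + 2A^-14 - 2A^-10 + 3A^-6 - 2A^-2 + 2A^2 - A^6)
note: comparing 4 Jones polynomials yields 2 groups


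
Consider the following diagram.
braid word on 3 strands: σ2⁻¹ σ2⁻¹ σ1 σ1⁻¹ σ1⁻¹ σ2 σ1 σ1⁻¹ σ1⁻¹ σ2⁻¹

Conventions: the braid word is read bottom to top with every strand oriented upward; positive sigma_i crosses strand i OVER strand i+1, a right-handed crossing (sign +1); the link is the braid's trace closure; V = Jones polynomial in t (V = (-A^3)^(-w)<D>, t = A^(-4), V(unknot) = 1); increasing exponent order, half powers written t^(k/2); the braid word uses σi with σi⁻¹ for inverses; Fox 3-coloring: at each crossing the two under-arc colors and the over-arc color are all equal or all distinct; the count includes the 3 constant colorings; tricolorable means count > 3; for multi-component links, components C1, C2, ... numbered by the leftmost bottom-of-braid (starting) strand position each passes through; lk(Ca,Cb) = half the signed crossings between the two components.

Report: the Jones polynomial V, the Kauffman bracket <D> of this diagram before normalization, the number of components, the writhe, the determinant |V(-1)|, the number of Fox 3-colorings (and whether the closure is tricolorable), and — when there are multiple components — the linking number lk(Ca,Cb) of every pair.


Jones polynomial: V(t) = -t^-6 + t^-5 - t^-4 + 2t^-3 - t^-2 + t^-1
<D> = A^-8 - A^-4 + 2 - A^4 + A^8 - A^12; writhe -4
components 1, writhe -4 (10 crossings)
3-colorings: 3 of 3^10, det 7 — not tricolorable
note: det 7 = |V(-1)|; not divisible by 3, so not tricolorable


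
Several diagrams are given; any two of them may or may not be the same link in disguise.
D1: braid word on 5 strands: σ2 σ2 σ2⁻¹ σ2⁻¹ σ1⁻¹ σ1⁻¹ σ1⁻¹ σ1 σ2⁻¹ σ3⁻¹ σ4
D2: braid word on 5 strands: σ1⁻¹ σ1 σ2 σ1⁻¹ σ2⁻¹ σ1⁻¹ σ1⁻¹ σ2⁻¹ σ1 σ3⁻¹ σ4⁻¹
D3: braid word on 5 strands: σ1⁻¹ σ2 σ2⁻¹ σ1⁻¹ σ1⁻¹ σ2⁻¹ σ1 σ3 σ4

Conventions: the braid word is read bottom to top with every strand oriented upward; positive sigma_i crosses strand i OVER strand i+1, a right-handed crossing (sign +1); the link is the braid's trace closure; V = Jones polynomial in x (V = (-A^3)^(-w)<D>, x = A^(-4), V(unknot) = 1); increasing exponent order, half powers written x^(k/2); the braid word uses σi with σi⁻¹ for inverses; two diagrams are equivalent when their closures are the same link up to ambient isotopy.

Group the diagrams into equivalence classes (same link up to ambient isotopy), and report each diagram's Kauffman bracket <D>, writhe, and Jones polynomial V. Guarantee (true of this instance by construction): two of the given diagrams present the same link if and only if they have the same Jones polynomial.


equivalence classes: {D1, D2, D3}
D1 (bracket A^-7 + A; 11 crossings at w = -3): V = -x^(-5/2) - x^(-1/2)
V(D2) = -x^(-5/2) - x^(-1/2)  (w -5, c 11, <D> = A^-13 + A^-5)
D3 (bracket A^-1 + A^7; 9 crossings at w = -1): V = -x^(-5/2) - x^(-1/2)
key observation: all 3 diagrams share one V(x), hence one class


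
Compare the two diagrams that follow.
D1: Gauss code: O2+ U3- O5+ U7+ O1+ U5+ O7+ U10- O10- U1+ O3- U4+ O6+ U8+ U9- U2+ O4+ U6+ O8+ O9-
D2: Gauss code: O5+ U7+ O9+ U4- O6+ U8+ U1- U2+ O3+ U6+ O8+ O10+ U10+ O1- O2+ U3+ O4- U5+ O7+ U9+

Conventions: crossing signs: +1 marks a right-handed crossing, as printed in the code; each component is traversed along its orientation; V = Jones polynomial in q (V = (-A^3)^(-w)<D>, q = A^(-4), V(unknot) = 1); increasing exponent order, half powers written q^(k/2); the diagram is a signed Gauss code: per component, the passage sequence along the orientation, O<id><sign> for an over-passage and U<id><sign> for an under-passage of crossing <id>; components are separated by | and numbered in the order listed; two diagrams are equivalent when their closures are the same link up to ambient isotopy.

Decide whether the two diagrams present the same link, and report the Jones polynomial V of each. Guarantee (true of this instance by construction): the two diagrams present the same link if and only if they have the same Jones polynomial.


equivalent: yes
D1 (bracket A^-20 - 2A^-16 + A^-12 - 2A^-8 + 2A^-4 + A^4; 10 crossings at w = +4): V = q^2 + 2q^4 - 2q^5 + q^6 - 2q^7 + q^8
V(D2) = q^2 + 2q^4 - 2q^5 + q^6 - 2q^7 + q^8  (w +6, c 10, <D> = A^-14 - 2A^-10 + A^-6 - 2A^-2 + 2A^2 + A^10)
key observation: one V(q) for all 2 diagrams — one class (guaranteed)


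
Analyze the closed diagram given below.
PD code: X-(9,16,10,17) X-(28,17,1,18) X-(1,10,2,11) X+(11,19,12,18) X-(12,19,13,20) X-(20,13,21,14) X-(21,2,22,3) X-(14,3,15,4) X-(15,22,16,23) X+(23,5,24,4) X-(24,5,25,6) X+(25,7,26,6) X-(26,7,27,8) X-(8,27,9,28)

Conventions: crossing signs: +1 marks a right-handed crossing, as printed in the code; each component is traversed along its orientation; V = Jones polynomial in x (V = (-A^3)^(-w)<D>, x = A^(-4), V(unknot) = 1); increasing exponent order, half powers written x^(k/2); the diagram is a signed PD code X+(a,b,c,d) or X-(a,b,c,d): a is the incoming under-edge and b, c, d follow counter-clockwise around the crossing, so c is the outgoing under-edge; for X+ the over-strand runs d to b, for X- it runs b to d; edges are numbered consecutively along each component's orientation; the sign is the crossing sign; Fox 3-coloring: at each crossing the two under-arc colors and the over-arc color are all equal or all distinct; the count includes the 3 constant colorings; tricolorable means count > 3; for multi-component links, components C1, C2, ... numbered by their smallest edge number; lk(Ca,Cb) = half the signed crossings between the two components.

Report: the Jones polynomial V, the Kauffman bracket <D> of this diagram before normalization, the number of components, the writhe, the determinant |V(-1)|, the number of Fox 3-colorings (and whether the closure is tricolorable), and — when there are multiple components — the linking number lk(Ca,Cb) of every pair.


V(x) = -x^-8 + x^-5 + x^-3
bracket: A^-12 + A^-4 - A^8, w = -8
1 component, writhe -8, over 14 crossings
det 3, colorings 9 of 3^14 — tricolorable
observation: |V(-1)| = 3: so tricolorable, since 3 divides 3


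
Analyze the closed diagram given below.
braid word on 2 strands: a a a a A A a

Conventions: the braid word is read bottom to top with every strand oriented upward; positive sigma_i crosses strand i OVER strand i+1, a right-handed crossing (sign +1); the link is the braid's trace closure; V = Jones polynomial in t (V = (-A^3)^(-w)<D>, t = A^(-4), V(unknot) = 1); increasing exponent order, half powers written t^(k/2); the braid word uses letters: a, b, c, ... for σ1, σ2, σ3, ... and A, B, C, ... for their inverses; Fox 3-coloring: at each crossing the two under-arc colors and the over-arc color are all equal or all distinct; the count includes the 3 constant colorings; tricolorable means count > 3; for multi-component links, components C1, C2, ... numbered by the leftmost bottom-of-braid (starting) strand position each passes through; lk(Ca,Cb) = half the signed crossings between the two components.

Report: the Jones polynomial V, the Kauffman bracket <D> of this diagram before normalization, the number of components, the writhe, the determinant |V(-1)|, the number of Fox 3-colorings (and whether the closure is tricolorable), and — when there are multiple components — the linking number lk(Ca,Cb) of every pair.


Jones polynomial: V(t) = t + t^3 - t^4
<D> = A^-7 - A^-3 - A^5; writhe +3
components 1, writhe +3 (7 crossings)
3-colorings: 9 of 3^7, det 3 — tricolorable
note: free reduction leaves σ1 σ1 σ1 of the original 7 letters


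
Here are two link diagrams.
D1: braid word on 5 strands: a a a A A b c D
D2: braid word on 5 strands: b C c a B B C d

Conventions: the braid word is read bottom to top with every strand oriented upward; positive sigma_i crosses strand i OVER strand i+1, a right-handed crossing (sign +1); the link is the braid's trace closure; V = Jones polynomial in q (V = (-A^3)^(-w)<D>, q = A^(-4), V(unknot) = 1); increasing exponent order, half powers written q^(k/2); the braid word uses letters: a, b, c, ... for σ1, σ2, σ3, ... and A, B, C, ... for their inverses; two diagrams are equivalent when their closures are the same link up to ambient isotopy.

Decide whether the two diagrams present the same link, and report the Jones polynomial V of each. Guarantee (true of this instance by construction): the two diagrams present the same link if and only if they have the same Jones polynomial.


equivalent: yes
V(D1) = 1  (w +2, c 8, <D> = A^6)
V(D2) = 1  [8 crossings, <D> = 1, w = 0]
key observation: D2 (8 crossings) and D1 (8) are Markov-related braid presentations


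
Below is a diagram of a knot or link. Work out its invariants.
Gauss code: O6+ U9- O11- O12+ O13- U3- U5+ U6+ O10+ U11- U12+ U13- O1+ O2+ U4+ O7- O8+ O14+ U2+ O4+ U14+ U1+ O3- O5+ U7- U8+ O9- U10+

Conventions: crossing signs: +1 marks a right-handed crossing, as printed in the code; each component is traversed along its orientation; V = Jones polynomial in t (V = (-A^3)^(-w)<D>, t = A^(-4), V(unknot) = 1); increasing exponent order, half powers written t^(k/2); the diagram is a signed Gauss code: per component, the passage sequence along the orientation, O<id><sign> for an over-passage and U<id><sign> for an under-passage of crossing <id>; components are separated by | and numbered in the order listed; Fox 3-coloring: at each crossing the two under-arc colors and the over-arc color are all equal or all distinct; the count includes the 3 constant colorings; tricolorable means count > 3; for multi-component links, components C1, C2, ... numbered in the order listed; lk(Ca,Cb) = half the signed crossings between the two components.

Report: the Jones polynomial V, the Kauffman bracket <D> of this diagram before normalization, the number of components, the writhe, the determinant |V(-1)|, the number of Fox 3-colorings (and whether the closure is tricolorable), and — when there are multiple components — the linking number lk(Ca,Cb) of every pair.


V(t) = t^-1 - 1 + 2t - 3t^2 + 3t^3 - 2t^4 + 2t^5 - t^6
bracket: -A^-12 + 2A^-8 - 2A^-4 + 3 - 3A^4 + 2A^8 - A^12 + A^16, w = +4
1 component, writhe +4, over 14 crossings
det 15, colorings 9 of 3^14 — tricolorable
observation: |V(-1)| = 15: so tricolorable, since 3 divides 15


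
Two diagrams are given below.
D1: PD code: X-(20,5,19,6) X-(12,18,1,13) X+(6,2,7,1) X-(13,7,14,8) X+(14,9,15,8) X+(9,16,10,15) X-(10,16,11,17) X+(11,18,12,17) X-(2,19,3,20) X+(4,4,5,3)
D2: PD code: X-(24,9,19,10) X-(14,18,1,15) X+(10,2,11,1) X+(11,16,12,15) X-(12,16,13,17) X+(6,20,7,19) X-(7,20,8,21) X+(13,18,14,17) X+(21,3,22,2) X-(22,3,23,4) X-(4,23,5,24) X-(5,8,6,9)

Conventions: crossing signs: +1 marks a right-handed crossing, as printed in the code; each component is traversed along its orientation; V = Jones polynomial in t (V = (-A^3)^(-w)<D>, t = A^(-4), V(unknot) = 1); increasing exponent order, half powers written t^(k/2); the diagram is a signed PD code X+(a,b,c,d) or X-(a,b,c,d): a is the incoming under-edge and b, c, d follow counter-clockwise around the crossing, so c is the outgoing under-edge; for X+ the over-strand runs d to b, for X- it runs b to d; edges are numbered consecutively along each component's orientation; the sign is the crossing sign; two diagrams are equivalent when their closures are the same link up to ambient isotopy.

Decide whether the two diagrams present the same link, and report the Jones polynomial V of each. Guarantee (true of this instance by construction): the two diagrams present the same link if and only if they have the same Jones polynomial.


equivalent: yes
D1 (bracket 1 + A^4 + A^8 + A^12; 10 crossings at w = 0): V = t^-3 + t^-2 + t^-1 + 1
V(D2) = t^-3 + t^-2 + t^-1 + 1  (w -2, c 12, <D> = A^-6 + A^-2 + A^2 + A^6)
key observation: from 10 to 12 crossings by R-moves: one link, two diagrams


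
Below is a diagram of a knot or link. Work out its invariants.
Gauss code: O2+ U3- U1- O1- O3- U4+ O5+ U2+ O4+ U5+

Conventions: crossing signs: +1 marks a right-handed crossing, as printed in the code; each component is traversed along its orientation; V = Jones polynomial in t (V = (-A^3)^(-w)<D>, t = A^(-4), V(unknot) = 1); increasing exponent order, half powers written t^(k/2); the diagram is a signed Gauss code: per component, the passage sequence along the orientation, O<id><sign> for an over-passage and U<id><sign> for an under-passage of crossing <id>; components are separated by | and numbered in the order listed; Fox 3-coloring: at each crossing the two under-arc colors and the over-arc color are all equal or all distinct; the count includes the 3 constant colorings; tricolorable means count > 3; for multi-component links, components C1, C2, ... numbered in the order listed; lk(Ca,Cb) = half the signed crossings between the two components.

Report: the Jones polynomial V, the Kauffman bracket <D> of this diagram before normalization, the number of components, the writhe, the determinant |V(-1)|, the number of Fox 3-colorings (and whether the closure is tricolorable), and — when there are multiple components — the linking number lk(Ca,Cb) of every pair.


V = t + t^3 - t^4
<D> = A^-13 - A^-9 - A^-1 (w = +1)
1 component over 5 crossings, w = +1
9 Fox colorings among 3^5, |V(-1)| = 3: tricolorable
why: w = +1 shifts under R1 moves; the (-A^3)^(-1) factor cancels that in V


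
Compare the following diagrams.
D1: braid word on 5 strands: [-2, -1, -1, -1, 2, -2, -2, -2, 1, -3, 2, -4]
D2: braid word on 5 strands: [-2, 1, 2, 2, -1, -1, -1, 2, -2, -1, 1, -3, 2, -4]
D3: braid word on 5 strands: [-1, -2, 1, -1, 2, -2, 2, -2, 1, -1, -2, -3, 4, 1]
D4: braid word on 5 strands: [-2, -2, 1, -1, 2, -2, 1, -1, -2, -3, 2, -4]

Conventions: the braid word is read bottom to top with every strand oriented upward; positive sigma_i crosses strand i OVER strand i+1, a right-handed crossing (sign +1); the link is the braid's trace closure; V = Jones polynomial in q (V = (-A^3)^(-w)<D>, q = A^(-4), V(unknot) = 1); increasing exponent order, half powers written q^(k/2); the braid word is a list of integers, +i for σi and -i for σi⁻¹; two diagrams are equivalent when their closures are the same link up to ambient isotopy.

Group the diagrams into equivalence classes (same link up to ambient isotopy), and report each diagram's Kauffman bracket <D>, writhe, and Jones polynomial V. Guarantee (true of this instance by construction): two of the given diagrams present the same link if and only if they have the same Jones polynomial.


equivalence classes: {D1} | {D2} | {D3, D4}
D1 (bracket A^-14 + 2A^-6 + A^2; 12 crossings at w = -6): V = q^-5 + 2q^-3 + q^-1
V(D2) = q^-2 + 2 + q^2  (w -2, c 14, <D> = A^-14 + 2A^-6 + A^2)
V(D3) = q^-3 + q^-2 + q^-1 + 1  (w -2, c 14, <D> = A^-6 + A^-2 + A^2 + A^6)
V(D4) = q^-3 + q^-2 + q^-1 + 1  (w -4, c 12, <D> = A^-12 + A^-8 + A^-4 + 1)
key observation: 3 values of V(q) split the 4 diagrams


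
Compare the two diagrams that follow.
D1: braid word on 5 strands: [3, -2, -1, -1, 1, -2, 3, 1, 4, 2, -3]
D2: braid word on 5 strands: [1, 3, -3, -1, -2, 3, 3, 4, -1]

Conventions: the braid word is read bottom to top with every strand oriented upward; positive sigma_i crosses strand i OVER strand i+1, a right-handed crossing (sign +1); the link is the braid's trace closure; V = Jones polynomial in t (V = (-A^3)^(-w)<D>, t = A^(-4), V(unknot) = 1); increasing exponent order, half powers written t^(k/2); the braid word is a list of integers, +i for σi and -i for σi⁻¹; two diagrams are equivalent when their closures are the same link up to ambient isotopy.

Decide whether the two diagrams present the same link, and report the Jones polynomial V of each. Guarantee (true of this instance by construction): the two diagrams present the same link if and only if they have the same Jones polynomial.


equivalent: no
V(D1) = -t^(-1/2) - t^(1/2)  (w +1, c 11, <D> = A + A^5)
V(D2) = -t^(1/2) - t^(5/2)  [9 crossings, <D> = A^-7 + A, w = +1]
key observation: comparing 2 Jones polynomials yields 2 groups


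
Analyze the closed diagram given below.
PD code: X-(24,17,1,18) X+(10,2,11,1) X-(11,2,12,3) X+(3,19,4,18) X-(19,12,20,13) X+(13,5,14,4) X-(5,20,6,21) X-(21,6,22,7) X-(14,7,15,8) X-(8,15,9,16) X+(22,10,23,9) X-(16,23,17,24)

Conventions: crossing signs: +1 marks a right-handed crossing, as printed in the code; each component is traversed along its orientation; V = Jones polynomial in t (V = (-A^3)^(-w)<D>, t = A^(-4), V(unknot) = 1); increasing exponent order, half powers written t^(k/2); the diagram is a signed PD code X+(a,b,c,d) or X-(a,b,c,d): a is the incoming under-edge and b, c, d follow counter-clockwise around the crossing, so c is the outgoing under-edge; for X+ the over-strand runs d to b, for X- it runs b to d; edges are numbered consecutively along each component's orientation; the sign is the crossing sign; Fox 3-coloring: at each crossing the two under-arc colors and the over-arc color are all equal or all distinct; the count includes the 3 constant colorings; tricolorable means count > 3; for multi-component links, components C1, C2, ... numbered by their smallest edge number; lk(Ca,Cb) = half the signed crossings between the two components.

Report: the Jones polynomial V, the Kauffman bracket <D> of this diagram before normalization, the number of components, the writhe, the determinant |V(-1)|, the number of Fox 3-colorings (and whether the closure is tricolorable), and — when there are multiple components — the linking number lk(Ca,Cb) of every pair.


V = t^-7 - 2t^-6 + 2t^-5 - 3t^-4 + 3t^-3 - 2t^-2 + 2t^-1
<D> = 2A^-8 - 2A^-4 + 3 - 3A^4 + 2A^8 - 2A^12 + A^16 (w = -4)
1 component over 12 crossings, w = -4
9 Fox colorings among 3^12, |V(-1)| = 15: tricolorable
why: the span of V is 6, forcing >= 6 crossings in any diagram


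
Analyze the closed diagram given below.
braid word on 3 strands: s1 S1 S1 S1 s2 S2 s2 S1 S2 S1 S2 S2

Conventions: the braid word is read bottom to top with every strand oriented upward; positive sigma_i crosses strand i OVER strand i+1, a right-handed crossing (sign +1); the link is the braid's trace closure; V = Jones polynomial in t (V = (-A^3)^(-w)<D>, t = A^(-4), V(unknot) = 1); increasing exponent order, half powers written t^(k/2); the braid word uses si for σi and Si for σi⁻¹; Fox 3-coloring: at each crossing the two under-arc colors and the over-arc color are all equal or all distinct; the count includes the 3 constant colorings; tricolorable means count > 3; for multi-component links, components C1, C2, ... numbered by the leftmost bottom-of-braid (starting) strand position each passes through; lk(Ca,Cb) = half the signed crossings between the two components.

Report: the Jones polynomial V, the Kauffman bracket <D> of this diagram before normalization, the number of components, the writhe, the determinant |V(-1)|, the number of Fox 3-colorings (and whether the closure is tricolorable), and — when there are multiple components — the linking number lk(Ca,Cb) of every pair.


V = t^-8 - 2t^-7 + t^-6 - 2t^-5 + 2t^-4 + t^-2
<D> = A^-10 + 2A^-2 - 2A^2 + A^6 - 2A^10 + A^14 (w = -6)
1 component over 12 crossings, w = -6
27 Fox colorings among 3^12, |V(-1)| = 9: tricolorable
why: w = -6 (over 12 crossings) is diagram-only; (-A^3)^(6) removes it from V


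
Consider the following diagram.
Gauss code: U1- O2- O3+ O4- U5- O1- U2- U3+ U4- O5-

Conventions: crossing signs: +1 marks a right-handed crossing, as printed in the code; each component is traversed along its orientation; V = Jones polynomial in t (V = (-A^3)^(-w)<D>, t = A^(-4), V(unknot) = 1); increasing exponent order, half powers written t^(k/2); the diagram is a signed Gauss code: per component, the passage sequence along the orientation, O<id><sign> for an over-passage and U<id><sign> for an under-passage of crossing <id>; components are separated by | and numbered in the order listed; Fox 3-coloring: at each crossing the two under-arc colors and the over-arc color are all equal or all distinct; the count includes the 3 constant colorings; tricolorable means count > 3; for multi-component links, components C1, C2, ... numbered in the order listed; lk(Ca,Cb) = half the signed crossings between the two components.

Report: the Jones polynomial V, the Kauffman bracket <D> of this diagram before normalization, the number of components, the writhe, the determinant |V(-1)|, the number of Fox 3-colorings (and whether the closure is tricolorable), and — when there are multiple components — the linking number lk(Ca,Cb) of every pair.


Jones polynomial: V(t) = -t^-4 + t^-3 + t^-1
<D> = -A^-5 - A^3 + A^7; writhe -3
components 1, writhe -3 (5 crossings)
3-colorings: 9 of 3^5, det 3 — tricolorable
note: |V(-1)| = 3: so tricolorable, since 3 divides 3


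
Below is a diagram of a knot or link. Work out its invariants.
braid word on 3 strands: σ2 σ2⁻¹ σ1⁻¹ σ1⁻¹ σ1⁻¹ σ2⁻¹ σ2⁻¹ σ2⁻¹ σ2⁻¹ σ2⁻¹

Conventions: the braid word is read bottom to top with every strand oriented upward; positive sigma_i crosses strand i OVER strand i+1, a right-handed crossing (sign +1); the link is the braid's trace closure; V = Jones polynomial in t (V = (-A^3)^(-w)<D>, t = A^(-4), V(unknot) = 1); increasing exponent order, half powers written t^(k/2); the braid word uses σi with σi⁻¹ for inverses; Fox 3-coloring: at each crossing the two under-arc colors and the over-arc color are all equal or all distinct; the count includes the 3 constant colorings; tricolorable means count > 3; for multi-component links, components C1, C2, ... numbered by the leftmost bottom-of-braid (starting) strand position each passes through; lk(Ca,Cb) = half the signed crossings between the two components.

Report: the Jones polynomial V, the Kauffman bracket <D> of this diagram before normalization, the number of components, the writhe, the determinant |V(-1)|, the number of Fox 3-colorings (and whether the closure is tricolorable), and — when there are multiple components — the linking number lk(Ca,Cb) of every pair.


Jones polynomial: V(t) = t^-11 - 2t^-10 + 2t^-9 - 3t^-8 + 2t^-7 - 2t^-6 + 2t^-5 + t^-3
<D> = A^-12 + 2A^-4 - 2 + 2A^4 - 3A^8 + 2A^12 - 2A^16 + A^20; writhe -8
components 1, writhe -8 (10 crossings)
3-colorings: 9 of 3^10, det 15 — tricolorable
note: w = -8 shifts under R1 moves; the (-A^3)^(8) factor cancels that in V


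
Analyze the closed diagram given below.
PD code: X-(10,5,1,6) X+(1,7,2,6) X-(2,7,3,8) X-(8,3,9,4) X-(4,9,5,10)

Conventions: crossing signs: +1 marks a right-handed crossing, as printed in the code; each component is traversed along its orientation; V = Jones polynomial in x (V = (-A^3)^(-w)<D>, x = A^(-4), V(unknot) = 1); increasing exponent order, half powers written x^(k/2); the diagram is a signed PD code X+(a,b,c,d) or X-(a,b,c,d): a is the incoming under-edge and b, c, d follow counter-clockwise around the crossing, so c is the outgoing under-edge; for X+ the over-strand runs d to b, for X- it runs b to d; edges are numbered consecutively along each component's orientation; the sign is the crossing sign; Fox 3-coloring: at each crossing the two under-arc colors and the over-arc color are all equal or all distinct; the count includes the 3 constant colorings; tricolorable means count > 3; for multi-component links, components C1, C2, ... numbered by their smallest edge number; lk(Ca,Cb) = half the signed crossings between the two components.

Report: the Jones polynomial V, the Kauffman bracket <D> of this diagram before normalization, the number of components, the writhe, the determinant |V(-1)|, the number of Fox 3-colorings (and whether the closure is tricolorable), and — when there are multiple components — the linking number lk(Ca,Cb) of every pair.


V(x) = -x^-4 + x^-3 + x^-1
bracket: -A^-5 - A^3 + A^7, w = -3
1 component, writhe -3, over 5 crossings
det 3, colorings 9 of 3^5 — tricolorable
observation: V spans 3 powers of x: at least 3 crossings in any diagram


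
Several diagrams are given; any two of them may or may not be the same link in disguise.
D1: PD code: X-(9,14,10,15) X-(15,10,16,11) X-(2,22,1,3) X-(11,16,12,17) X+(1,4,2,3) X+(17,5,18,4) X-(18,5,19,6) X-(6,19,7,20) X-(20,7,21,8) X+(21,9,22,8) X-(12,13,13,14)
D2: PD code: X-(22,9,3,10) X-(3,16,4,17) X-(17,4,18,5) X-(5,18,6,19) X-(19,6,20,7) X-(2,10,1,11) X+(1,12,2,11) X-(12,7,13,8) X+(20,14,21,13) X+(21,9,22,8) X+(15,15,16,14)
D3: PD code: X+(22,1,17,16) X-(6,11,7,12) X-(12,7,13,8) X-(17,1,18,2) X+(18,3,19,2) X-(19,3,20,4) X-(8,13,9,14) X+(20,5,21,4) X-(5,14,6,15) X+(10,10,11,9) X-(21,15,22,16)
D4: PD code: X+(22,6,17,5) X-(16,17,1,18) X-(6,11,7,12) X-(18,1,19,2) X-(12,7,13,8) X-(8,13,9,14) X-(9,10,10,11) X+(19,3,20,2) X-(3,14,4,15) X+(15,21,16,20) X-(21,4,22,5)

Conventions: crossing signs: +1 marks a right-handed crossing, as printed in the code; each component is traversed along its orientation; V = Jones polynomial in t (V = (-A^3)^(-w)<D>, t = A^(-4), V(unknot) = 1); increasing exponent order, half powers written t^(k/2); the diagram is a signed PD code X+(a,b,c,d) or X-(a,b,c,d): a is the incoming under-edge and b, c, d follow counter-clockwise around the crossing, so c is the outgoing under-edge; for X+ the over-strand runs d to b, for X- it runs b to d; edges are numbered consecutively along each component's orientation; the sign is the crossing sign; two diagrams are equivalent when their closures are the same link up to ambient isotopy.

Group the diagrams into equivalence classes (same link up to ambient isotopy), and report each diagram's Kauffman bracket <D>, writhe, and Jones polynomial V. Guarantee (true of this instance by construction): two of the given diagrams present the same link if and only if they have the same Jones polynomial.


grouping into links: {D1, D2, D3, D4}
V(D1) = t^(-9/2) - t^(-5/2) - t^(-3/2) - t^(-1/2)  (w -5, c 11, <D> = A^-13 + A^-9 + A^-5 - A^3)
D2 (bracket A^-7 + A^-3 + A - A^9; 11 crossings at w = -3): V = t^(-9/2) - t^(-5/2) - t^(-3/2) - t^(-1/2)
V(D3) = t^(-9/2) - t^(-5/2) - t^(-3/2) - t^(-1/2)  (w -3, c 11, <D> = A^-7 + A^-3 + A - A^9)
V(D4) = t^(-9/2) - t^(-5/2) - t^(-3/2) - t^(-1/2)  (w -5, c 11, <D> = A^-13 + A^-9 + A^-5 - A^3)
why: one V(t) for all 4 diagrams — one class (guaranteed)


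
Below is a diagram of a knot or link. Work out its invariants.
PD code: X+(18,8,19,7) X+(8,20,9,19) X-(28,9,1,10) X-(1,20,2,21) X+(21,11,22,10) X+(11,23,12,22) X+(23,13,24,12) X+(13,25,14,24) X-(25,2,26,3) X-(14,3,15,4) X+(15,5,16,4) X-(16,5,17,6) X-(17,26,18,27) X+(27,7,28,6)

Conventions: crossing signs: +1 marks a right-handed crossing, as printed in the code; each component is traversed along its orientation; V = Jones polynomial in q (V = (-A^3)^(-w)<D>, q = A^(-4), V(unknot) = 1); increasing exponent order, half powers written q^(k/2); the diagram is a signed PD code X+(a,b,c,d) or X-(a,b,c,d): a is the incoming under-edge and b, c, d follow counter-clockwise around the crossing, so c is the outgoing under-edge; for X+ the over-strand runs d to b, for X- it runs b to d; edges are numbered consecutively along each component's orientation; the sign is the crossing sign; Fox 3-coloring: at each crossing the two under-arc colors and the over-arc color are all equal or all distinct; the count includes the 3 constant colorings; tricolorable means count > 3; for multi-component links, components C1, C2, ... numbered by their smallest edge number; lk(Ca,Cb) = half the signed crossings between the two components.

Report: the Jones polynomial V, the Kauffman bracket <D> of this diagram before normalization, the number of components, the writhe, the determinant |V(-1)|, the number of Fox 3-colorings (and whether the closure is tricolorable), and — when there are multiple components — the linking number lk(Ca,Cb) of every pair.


V = q + q^3 - q^4
<D> = -A^-10 + A^-6 + A^2 (w = +2)
1 component over 14 crossings, w = +2
9 Fox colorings among 3^14, |V(-1)| = 3: tricolorable
why: the span of V is 3, forcing >= 3 crossings in any diagram


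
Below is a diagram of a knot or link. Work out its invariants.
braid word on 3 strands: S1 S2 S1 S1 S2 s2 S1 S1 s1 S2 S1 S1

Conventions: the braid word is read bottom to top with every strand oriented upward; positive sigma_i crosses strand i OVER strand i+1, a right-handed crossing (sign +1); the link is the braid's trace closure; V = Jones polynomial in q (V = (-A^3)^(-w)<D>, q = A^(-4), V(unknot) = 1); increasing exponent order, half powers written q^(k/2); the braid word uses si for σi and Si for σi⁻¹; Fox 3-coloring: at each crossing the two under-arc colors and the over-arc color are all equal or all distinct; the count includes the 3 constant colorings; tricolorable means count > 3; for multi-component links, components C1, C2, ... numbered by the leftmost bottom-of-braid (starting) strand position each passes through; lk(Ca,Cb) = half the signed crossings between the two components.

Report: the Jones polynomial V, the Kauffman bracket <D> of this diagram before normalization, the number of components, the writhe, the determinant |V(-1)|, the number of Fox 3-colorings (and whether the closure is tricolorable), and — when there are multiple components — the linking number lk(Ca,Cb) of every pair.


V = -q^-8 + q^-5 + q^-3
<D> = A^-12 + A^-4 - A^8 (w = -8)
1 component over 12 crossings, w = -8
9 Fox colorings among 3^12, |V(-1)| = 3: tricolorable
why: the span of V is 5, forcing >= 5 crossings in any diagram


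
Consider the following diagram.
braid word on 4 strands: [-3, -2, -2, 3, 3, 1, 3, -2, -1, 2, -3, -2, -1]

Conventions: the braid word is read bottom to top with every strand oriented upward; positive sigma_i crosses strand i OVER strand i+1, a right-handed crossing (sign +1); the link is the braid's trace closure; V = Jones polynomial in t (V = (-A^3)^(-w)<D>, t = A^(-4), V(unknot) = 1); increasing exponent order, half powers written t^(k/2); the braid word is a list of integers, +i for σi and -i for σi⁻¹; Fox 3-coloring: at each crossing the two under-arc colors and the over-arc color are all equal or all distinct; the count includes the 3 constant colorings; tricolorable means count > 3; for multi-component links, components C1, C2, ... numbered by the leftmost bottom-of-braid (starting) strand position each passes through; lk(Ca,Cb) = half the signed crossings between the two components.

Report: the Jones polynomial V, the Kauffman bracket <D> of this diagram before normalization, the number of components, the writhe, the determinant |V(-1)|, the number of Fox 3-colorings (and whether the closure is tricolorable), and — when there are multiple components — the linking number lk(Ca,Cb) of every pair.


V(t) = -t^-4 + t^-3 + t^-1
bracket: -A^-5 - A^3 + A^7, w = -3
1 component, writhe -3, over 13 crossings
det 3, colorings 9 of 3^13 — tricolorable
observation: the span of V is 3, forcing >= 3 crossings in any diagram


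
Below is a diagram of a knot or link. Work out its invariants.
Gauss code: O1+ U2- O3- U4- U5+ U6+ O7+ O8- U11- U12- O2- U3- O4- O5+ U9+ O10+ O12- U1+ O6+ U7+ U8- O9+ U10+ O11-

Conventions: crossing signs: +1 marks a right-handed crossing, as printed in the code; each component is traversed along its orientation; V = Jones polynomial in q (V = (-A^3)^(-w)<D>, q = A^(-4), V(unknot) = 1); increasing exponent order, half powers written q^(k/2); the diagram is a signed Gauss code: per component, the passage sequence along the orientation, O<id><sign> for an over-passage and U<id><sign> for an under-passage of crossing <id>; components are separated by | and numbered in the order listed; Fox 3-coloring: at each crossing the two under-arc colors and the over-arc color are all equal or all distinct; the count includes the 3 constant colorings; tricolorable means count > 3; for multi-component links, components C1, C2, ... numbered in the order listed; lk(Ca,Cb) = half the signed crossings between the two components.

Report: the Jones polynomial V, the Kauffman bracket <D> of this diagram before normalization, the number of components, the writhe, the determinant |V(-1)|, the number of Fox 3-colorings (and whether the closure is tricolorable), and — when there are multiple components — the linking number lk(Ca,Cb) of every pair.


V(q) = -q^-3 + q^-2 - q^-1 + 3 - q + q^2 - q^3
bracket: -A^-12 + A^-8 - A^-4 + 3 - A^4 + A^8 - A^12, w = 0
1 component, writhe 0, over 12 crossings
det 9, colorings 27 of 3^12 — tricolorable
observation: V spans 6 powers of q: at least 6 crossings in any diagram


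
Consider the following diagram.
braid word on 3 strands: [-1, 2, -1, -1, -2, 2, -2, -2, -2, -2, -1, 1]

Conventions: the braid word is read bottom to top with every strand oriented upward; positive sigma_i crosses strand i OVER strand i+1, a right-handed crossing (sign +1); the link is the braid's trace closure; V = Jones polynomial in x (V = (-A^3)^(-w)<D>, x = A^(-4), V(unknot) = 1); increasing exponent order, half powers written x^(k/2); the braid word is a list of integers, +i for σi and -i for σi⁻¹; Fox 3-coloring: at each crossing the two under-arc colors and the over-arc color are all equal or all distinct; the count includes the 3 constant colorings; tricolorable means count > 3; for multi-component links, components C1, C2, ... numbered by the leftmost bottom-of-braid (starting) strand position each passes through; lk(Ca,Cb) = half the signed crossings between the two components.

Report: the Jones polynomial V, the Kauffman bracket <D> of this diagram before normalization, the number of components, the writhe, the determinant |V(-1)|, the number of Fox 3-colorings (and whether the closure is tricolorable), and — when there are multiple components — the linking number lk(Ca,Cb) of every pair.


V(x) = -x^-9 + 2x^-8 - 3x^-7 + 3x^-6 - 3x^-5 + 3x^-4 - x^-3 + x^-2
bracket: A^-10 - A^-6 + 3A^-2 - 3A^2 + 3A^6 - 3A^10 + 2A^14 - A^18, w = -6
1 component, writhe -6, over 12 crossings
det 17, colorings 3 of 3^12 — not tricolorable
observation: |V(-1)| = 17: so not tricolorable, since 3 does not divide 17


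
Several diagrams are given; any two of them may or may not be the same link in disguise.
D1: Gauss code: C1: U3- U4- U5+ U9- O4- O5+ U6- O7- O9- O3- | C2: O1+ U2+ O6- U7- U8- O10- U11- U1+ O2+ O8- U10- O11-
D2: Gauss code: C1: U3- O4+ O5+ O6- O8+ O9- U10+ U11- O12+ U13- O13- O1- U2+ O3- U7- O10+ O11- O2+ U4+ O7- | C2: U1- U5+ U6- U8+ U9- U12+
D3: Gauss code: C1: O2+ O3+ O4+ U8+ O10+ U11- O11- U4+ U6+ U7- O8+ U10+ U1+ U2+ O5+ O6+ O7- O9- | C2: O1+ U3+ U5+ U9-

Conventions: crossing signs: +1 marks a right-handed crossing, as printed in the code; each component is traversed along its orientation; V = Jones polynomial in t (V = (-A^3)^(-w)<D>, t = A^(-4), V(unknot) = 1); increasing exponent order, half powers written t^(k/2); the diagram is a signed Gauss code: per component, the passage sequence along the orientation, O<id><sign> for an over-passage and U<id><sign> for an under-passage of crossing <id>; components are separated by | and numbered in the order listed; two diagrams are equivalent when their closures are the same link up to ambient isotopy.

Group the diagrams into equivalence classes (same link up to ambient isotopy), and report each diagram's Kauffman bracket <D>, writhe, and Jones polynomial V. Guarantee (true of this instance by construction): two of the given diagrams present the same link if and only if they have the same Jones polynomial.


grouping into links: {D1} | {D2} | {D3}
V(D1) = -t^(-5/2) - t^(-1/2)  (w -5, c 11, <D> = A^-13 + A^-5)
V(D2) = -t^(-5/2) - t^(5/2)  [13 crossings, <D> = A^-13 + A^7, w = -1]
D3 (bracket -A^-11 + A^-7 - A^-3 + 2A + A^9; 11 crossings at w = +5): V = -t^(3/2) - 2t^(7/2) + t^(9/2) - t^(11/2) + t^(13/2)
why: V(t) takes 3 values over 3 diagrams, fixing the grouping
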